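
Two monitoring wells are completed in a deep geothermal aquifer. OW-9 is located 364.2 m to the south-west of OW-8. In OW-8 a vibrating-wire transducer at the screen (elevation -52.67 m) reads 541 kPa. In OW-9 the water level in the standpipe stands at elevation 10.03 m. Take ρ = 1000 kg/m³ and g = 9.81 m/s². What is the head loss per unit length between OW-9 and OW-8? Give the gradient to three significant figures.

Pressure head at OW-8: ψ = P/(ρg) = 541×1000 / (1000 × 9.81) = 55.15 m.
Total head at OW-8: h = z + ψ = -52.67 + 55.15 = 2.48 m.
Total head at OW-9: h = 10.03 m (water level in the piezometer is the total head).
Head difference: h(OW-8) − h(OW-9) = 2.48 − 10.03 = -7.55 m.
Hydraulic gradient: i = |Δh| / L = 7.55 / 364.2 = 0.0207.

i ≈ 0.0207 m/m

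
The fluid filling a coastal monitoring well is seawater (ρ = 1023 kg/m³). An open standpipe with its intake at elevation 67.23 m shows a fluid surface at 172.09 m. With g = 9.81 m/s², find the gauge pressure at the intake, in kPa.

P ≈ 1050 kPa

Pressure head ψ = h − z = 172.09 − 67.23 = 104.86 m.
P = ρgψ = 1023 × 9.81 × 104.86 = 1052336 Pa ≈ 1050 kPa.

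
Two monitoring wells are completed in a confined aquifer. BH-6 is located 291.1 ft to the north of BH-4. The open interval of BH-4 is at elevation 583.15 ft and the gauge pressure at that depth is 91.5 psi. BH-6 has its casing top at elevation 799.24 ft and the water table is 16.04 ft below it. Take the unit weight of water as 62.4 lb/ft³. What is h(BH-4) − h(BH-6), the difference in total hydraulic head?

Pressure head at BH-4: ψ = 144·P/γ = 144 × 91.5 / 62.4 = 211.15 ft.
Total head at BH-4: h = z + ψ = 583.15 + 211.15 = 794.30 ft.
Total head at BH-6: h = 799.24 − 16.04 = 783.20 ft.
Head difference: h(BH-4) − h(BH-6) = 794.30 − 783.20 = 11.10 ft.

Δh ≈ 11.10 ft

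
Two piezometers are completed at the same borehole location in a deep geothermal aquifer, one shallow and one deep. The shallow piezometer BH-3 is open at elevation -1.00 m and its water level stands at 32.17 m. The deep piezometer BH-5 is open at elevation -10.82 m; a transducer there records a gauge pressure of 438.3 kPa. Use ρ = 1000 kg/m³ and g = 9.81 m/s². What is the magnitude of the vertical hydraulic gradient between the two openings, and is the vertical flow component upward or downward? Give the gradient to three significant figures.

|i_v| ≈ 0.172; vertical flow is upward

Total head at BH-3: h = 32.17 m (water level in the standpipe).
Pressure head at BH-5: ψ = P/(ρg) = 438.3×1000 / (1000 × 9.81) = 44.68 m.
Total head at BH-5: h = z + ψ = -10.82 + 44.68 = 33.86 m.
Δh = h(BH-3) − h(BH-5) = 32.17 − 33.86 = -1.69 m.
Vertical separation Δz = -1.00 − (-10.82) = 9.82 m.
|i_v| = |Δh| / Δz = 1.69 / 9.82 = 0.172.
Head is higher in the deep piezometer, so vertical flow is upward (discharge condition).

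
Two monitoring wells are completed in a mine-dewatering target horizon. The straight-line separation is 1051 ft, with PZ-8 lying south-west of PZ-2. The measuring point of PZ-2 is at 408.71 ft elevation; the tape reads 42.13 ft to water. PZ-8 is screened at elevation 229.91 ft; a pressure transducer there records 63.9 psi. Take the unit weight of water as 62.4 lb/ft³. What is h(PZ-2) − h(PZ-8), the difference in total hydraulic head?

Total head at PZ-2: h = 408.71 − 42.13 = 366.58 ft.
Pressure head at PZ-8: ψ = 144·P/γ = 144 × 63.9 / 62.4 = 147.46 ft.
Total head at PZ-8: h = z + ψ = 229.91 + 147.46 = 377.37 ft.
Head difference: h(PZ-2) − h(PZ-8) = 366.58 − 377.37 = -10.79 ft.

Δh ≈ -10.79 ft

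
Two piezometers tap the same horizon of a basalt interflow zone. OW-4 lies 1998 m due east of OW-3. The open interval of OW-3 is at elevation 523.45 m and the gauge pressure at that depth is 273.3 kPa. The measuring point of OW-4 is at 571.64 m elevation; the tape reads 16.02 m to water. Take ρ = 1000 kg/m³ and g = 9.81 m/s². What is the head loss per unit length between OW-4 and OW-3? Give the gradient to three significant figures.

Pressure head at OW-3: ψ = P/(ρg) = 273.3×1000 / (1000 × 9.81) = 27.86 m.
Total head at OW-3: h = z + ψ = 523.45 + 27.86 = 551.31 m.
Total head at OW-4: h = 571.64 − 16.02 = 555.62 m.
Head difference: h(OW-3) − h(OW-4) = 551.31 − 555.62 = -4.31 m.
Hydraulic gradient: i = |Δh| / L = 4.31 / 1998 = 0.00216.

i ≈ 0.00216 m/m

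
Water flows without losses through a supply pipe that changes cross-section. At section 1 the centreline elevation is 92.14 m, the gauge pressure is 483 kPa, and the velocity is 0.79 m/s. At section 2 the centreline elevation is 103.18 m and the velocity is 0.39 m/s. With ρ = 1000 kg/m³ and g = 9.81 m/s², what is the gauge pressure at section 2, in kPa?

P₂ ≈ 375 kPa

Pressure head at 1: ψ₁ = P₁/(ρg) = 483×1000 / (1000 × 9.81) = 49.24 m.
Velocity heads: v₁²/2g = 0.79²/19.62 = 0.032 m; v₂²/2g = 0.39²/19.62 = 0.008 m.
Total head H = z₁ + ψ₁ + v₁²/2g = 92.14 + 49.24 + 0.032 = 141.41 m.
ψ₂ = H − z₂ − v₂²/2g = 141.41 − 103.18 − 0.008 = 38.22 m.
P₂ = ρgψ₂ = 1000 × 9.81 × 38.22 ≈ 375 kPa.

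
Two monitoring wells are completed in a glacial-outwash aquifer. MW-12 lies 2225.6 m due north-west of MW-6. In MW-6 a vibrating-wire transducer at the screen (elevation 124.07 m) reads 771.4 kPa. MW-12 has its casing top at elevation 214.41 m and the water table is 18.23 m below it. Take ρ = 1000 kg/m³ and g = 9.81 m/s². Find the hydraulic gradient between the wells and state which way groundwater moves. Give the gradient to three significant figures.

i ≈ 0.00293; groundwater flows toward the north-west

Pressure head at MW-6: ψ = P/(ρg) = 771.4×1000 / (1000 × 9.81) = 78.63 m.
Total head at MW-6: h = z + ψ = 124.07 + 78.63 = 202.70 m.
Total head at MW-12: h = 214.41 − 18.23 = 196.18 m.
Head difference: h(MW-6) − h(MW-12) = 202.70 − 196.18 = 6.52 m.
Hydraulic gradient: i = |Δh| / L = 6.52 / 2225.6 = 0.00293.
Flow is from higher to lower head: from MW-6 toward MW-12, i.e. toward the north-west.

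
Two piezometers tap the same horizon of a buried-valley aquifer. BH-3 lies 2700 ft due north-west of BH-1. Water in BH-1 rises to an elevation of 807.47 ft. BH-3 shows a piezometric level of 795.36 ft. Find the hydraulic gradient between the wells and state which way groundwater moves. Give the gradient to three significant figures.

i ≈ 0.00449; groundwater flows toward the north-west

Total head at BH-1: h = 807.47 ft (water level in the piezometer is the total head).
Total head at BH-3: h = 795.36 ft (water level in the piezometer is the total head).
Head difference: h(BH-1) − h(BH-3) = 807.47 − 795.36 = 12.11 ft.
Hydraulic gradient: i = |Δh| / L = 12.11 / 2700 = 0.00449.
Flow is from higher to lower head: from BH-1 toward BH-3, i.e. toward the north-west.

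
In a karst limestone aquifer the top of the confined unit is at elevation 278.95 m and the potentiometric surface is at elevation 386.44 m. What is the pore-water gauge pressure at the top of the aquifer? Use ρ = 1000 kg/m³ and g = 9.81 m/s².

Pressure head at the aquifer top: ψ = h − z = 386.44 − 278.95 = 107.49 m.
P = ρgψ = 1000 × 9.81 × 107.49 = 1054477 Pa ≈ 1050 kPa.

P ≈ 1050 kPa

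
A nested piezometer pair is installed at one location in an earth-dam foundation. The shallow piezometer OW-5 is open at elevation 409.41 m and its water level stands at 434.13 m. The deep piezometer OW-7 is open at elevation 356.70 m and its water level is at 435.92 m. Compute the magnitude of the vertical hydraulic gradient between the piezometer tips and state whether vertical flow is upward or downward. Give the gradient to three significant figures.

Total head at OW-5: h = 434.13 m (water level in the standpipe).
Total head at OW-7: h = 435.92 m.
Δh = h(OW-5) − h(OW-7) = 434.13 − 435.92 = -1.79 m.
Vertical separation Δz = 409.41 − 356.70 = 52.71 m.
|i_v| = |Δh| / Δz = 1.79 / 52.71 = 0.0340.
Head is higher in the deep piezometer, so vertical flow is upward (discharge condition).

|i_v| ≈ 0.0340; vertical flow is upward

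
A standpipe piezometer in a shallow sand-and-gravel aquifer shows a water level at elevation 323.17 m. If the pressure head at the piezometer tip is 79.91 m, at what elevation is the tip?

z ≈ 243.26 m

z = h − ψ = 323.17 − 79.91 = 243.26 m.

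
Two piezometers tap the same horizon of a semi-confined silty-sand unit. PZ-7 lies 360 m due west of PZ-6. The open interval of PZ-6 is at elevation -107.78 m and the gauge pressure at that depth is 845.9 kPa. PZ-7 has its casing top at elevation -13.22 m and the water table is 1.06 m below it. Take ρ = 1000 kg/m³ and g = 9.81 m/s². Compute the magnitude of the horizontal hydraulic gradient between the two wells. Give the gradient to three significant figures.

i ≈ 0.0202

Pressure head at PZ-6: ψ = P/(ρg) = 845.9×1000 / (1000 × 9.81) = 86.23 m.
Total head at PZ-6: h = z + ψ = -107.78 + 86.23 = -21.55 m.
Total head at PZ-7: h = -13.22 − 1.06 = -14.28 m.
Head difference: h(PZ-6) − h(PZ-7) = -21.55 − (-14.28) = -7.27 m.
Hydraulic gradient: i = |Δh| / L = 7.27 / 360 = 0.0202.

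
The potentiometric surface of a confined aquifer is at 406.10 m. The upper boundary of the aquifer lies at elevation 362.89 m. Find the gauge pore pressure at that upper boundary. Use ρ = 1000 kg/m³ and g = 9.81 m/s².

P ≈ 424 kPa

Pressure head at the aquifer top: ψ = h − z = 406.10 − 362.89 = 43.21 m.
P = ρgψ = 1000 × 9.81 × 43.21 = 423890 Pa ≈ 424 kPa.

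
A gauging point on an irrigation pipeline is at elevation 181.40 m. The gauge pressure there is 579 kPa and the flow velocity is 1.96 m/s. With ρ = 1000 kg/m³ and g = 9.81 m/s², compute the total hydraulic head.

h ≈ 240.62 m

Pressure head ψ = P/(ρg) = 579×1000 / (1000 × 9.81) = 59.02 m.
Velocity head = v²/(2g) = 1.96² / (2 × 9.81) = 0.196 m.
h = z + ψ + v²/(2g) = 181.40 + 59.02 + 0.196 = 240.62 m.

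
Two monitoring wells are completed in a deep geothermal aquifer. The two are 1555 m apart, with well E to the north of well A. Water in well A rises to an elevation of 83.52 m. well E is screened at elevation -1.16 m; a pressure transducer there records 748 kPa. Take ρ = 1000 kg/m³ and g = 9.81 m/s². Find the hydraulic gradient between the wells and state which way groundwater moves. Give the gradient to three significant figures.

Total head at well A: h = 83.52 m (water level in the piezometer is the total head).
Pressure head at well E: ψ = P/(ρg) = 748×1000 / (1000 × 9.81) = 76.25 m.
Total head at well E: h = z + ψ = -1.16 + 76.25 = 75.09 m.
Head difference: h(well A) − h(well E) = 83.52 − 75.09 = 8.43 m.
Hydraulic gradient: i = |Δh| / L = 8.43 / 1555 = 0.00542.
Flow is from higher to lower head: from well A toward well E, i.e. toward the north.

i ≈ 0.00542; groundwater flows toward the north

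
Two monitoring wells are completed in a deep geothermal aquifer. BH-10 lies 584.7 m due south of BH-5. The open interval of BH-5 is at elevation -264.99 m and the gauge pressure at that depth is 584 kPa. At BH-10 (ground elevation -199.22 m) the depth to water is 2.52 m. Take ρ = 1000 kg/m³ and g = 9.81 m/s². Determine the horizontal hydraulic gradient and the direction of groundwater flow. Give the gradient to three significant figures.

i ≈ 0.00636; groundwater flows toward the north

Pressure head at BH-5: ψ = P/(ρg) = 584×1000 / (1000 × 9.81) = 59.53 m.
Total head at BH-5: h = z + ψ = -264.99 + 59.53 = -205.46 m.
Total head at BH-10: h = -199.22 − 2.52 = -201.74 m.
Head difference: h(BH-5) − h(BH-10) = -205.46 − (-201.74) = -3.72 m.
Hydraulic gradient: i = |Δh| / L = 3.72 / 584.7 = 0.00636.
Flow is from higher to lower head: from BH-10 toward BH-5, i.e. toward the north.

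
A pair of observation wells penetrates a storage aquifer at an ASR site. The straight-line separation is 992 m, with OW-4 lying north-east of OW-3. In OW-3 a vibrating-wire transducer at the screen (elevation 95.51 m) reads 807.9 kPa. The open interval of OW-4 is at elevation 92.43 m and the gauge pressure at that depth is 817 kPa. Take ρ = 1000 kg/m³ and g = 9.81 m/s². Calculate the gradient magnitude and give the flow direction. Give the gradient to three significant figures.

i ≈ 0.00217; groundwater flows toward the north-east

Pressure head at OW-3: ψ = P/(ρg) = 807.9×1000 / (1000 × 9.81) = 82.35 m.
Total head at OW-3: h = z + ψ = 95.51 + 82.35 = 177.86 m.
Pressure head at OW-4: ψ = P/(ρg) = 817×1000 / (1000 × 9.81) = 83.28 m.
Total head at OW-4: h = z + ψ = 92.43 + 83.28 = 175.71 m.
Head difference: h(OW-3) − h(OW-4) = 177.86 − 175.71 = 2.15 m.
Hydraulic gradient: i = |Δh| / L = 2.15 / 992 = 0.00217.
Flow is from higher to lower head: from OW-3 toward OW-4, i.e. toward the north-east.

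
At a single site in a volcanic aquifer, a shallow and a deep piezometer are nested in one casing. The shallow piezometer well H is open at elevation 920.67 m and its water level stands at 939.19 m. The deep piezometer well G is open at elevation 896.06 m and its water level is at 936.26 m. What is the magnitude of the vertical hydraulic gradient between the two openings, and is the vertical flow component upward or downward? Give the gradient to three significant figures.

|i_v| ≈ 0.119; vertical flow is downward

Total head at well H: h = 939.19 m (water level in the standpipe).
Total head at well G: h = 936.26 m.
Δh = h(well H) − h(well G) = 939.19 − 936.26 = 2.93 m.
Vertical separation Δz = 920.67 − 896.06 = 24.61 m.
|i_v| = |Δh| / Δz = 2.93 / 24.61 = 0.119.
Head is higher in the shallow piezometer, so vertical flow is downward (recharge condition).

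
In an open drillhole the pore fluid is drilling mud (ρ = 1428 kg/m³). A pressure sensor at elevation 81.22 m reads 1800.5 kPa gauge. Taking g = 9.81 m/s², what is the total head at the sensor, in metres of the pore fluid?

h ≈ 209.75 m

ψ = P/(ρg) = 1800.5×1000 / (1428 × 9.81) = 128.53 m.
h = z + ψ = 81.22 + 128.53 = 209.75 m.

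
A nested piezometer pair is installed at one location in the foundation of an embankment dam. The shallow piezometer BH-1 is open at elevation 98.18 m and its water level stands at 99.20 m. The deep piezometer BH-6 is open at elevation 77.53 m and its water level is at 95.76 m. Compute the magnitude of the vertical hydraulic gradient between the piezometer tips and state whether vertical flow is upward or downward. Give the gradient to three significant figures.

Total head at BH-1: h = 99.20 m (water level in the standpipe).
Total head at BH-6: h = 95.76 m.
Δh = h(BH-1) − h(BH-6) = 99.20 − 95.76 = 3.44 m.
Vertical separation Δz = 98.18 − 77.53 = 20.65 m.
|i_v| = |Δh| / Δz = 3.44 / 20.65 = 0.167.
Head is higher in the shallow piezometer, so vertical flow is downward (recharge condition).

|i_v| ≈ 0.167; vertical flow is downward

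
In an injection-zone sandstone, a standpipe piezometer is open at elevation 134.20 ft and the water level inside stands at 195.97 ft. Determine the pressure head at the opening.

ψ ≈ 61.77 ft

Total head h = 195.97 ft (the water-surface elevation in the piezometer).
Pressure head ψ = h − z = 195.97 − 134.20 = 61.77 ft.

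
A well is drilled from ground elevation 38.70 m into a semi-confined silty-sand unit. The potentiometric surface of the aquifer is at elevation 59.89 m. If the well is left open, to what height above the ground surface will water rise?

≈ 21.19 m above ground

Water rises to the potentiometric surface, so the rise above ground = 59.89 − 38.70 = 21.19 m.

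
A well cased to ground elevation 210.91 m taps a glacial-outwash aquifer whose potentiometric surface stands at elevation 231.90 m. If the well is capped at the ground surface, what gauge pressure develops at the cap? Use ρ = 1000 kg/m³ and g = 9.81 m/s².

Head above the cap: Δh = 231.90 − 210.91 = 20.99 m.
P = ρgΔh = 1000 × 9.81 × 20.99 = 205912 Pa ≈ 206 kPa.

P ≈ 206 kPa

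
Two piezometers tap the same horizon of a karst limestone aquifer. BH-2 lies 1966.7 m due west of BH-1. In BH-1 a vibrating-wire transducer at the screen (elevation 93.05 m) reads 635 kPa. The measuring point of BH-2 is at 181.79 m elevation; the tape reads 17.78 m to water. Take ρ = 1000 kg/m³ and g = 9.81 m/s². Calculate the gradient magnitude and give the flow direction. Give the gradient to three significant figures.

i ≈ 0.00317; groundwater flows toward the east

Pressure head at BH-1: ψ = P/(ρg) = 635×1000 / (1000 × 9.81) = 64.73 m.
Total head at BH-1: h = z + ψ = 93.05 + 64.73 = 157.78 m.
Total head at BH-2: h = 181.79 − 17.78 = 164.01 m.
Head difference: h(BH-1) − h(BH-2) = 157.78 − 164.01 = -6.23 m.
Hydraulic gradient: i = |Δh| / L = 6.23 / 1966.7 = 0.00317.
Flow is from higher to lower head: from BH-2 toward BH-1, i.e. toward the east.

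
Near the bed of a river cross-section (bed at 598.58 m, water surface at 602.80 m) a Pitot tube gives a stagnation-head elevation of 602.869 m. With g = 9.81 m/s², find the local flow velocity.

Near the bed, under hydrostatic conditions, the piezometric head (z + ψ) equals the free-surface elevation, 602.80 m.
Velocity head = total − piezometric = 602.869 − 602.80 = 0.069 m.
v = √(2g·h_v) = √(2 × 9.81 × 0.069) = 1.16 m/s.

v ≈ 1.16 m/s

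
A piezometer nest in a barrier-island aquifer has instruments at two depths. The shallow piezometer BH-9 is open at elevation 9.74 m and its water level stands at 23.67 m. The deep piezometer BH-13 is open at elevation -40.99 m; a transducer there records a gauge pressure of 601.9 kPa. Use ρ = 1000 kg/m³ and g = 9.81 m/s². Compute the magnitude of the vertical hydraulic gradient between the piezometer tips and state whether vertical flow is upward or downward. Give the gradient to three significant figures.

|i_v| ≈ 0.0651; vertical flow is downward

Total head at BH-9: h = 23.67 m (water level in the standpipe).
Pressure head at BH-13: ψ = P/(ρg) = 601.9×1000 / (1000 × 9.81) = 61.36 m.
Total head at BH-13: h = z + ψ = -40.99 + 61.36 = 20.37 m.
Δh = h(BH-9) − h(BH-13) = 23.67 − 20.37 = 3.30 m.
Vertical separation Δz = 9.74 − (-40.99) = 50.73 m.
|i_v| = |Δh| / Δz = 3.30 / 50.73 = 0.0651.
Head is higher in the shallow piezometer, so vertical flow is downward (recharge condition).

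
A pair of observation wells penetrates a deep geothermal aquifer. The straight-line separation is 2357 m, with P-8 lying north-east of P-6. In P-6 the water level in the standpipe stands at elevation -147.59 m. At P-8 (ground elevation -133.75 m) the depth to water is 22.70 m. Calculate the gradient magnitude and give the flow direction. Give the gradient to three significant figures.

i ≈ 0.00376; groundwater flows toward the north-east

Total head at P-6: h = -147.59 m (water level in the piezometer is the total head).
Total head at P-8: h = -133.75 − 22.70 = -156.45 m.
Head difference: h(P-6) − h(P-8) = -147.59 − (-156.45) = 8.86 m.
Hydraulic gradient: i = |Δh| / L = 8.86 / 2357 = 0.00376.
Flow is from higher to lower head: from P-6 toward P-8, i.e. toward the north-east.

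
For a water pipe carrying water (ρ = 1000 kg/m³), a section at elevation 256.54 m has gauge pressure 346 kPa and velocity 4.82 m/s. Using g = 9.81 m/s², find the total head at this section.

h ≈ 292.99 m

Pressure head ψ = P/(ρg) = 346×1000 / (1000 × 9.81) = 35.27 m.
Velocity head = v²/(2g) = 4.82² / (2 × 9.81) = 1.184 m.
h = z + ψ + v²/(2g) = 256.54 + 35.27 + 1.184 = 292.99 m.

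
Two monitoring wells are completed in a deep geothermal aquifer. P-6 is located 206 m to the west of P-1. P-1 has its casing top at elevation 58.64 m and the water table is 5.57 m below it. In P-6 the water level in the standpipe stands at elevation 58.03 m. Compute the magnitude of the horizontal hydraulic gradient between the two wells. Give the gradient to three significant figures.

Total head at P-1: h = 58.64 − 5.57 = 53.07 m.
Total head at P-6: h = 58.03 m (water level in the piezometer is the total head).
Head difference: h(P-1) − h(P-6) = 53.07 − 58.03 = -4.96 m.
Hydraulic gradient: i = |Δh| / L = 4.96 / 206 = 0.0241.

i ≈ 0.0241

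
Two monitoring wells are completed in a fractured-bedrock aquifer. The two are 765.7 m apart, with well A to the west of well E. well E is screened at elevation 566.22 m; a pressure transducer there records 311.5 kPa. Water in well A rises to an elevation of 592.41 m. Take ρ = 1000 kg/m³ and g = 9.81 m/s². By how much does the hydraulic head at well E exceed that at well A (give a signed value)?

Δh ≈ 5.56 m

Pressure head at well E: ψ = P/(ρg) = 311.5×1000 / (1000 × 9.81) = 31.75 m.
Total head at well E: h = z + ψ = 566.22 + 31.75 = 597.97 m.
Total head at well A: h = 592.41 m (water level in the piezometer is the total head).
Head difference: h(well E) − h(well A) = 597.97 − 592.41 = 5.56 m.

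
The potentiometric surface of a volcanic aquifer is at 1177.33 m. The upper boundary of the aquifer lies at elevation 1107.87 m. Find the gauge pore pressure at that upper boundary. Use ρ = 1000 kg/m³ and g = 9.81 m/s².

Pressure head at the aquifer top: ψ = h − z = 1177.33 − 1107.87 = 69.46 m.
P = ρgψ = 1000 × 9.81 × 69.46 = 681403 Pa ≈ 681 kPa.

P ≈ 681 kPa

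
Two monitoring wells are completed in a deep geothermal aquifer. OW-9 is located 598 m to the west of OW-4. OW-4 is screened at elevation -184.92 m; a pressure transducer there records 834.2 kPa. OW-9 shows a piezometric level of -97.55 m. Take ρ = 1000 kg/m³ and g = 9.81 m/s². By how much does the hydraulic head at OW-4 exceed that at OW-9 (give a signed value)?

Δh ≈ -2.33 m

Pressure head at OW-4: ψ = P/(ρg) = 834.2×1000 / (1000 × 9.81) = 85.04 m.
Total head at OW-4: h = z + ψ = -184.92 + 85.04 = -99.88 m.
Total head at OW-9: h = -97.55 m (water level in the piezometer is the total head).
Head difference: h(OW-4) − h(OW-9) = -99.88 − (-97.55) = -2.33 m.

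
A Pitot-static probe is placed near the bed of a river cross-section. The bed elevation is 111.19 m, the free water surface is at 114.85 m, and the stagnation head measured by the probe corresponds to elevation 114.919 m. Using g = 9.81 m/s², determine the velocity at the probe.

v ≈ 1.16 m/s

Near the bed, under hydrostatic conditions, the piezometric head (z + ψ) equals the free-surface elevation, 114.85 m.
Velocity head = total − piezometric = 114.919 − 114.85 = 0.069 m.
v = √(2g·h_v) = √(2 × 9.81 × 0.069) = 1.16 m/s.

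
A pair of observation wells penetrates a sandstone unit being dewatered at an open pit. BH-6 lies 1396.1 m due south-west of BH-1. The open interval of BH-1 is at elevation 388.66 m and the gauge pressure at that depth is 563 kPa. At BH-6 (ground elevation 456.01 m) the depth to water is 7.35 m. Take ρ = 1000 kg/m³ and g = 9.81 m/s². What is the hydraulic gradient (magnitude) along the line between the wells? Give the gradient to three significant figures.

i ≈ 0.00187

Pressure head at BH-1: ψ = P/(ρg) = 563×1000 / (1000 × 9.81) = 57.39 m.
Total head at BH-1: h = z + ψ = 388.66 + 57.39 = 446.05 m.
Total head at BH-6: h = 456.01 − 7.35 = 448.66 m.
Head difference: h(BH-1) − h(BH-6) = 446.05 − 448.66 = -2.61 m.
Hydraulic gradient: i = |Δh| / L = 2.61 / 1396.1 = 0.00187.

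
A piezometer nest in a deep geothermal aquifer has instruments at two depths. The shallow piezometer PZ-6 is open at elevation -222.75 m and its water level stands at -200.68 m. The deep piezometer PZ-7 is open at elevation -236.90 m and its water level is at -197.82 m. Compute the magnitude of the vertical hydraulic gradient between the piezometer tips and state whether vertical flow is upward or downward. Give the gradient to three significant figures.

|i_v| ≈ 0.202; vertical flow is upward

Total head at PZ-6: h = -200.68 m (water level in the standpipe).
Total head at PZ-7: h = -197.82 m.
Δh = h(PZ-6) − h(PZ-7) = -200.68 − (-197.82) = -2.86 m.
Vertical separation Δz = -222.75 − (-236.90) = 14.15 m.
|i_v| = |Δh| / Δz = 2.86 / 14.15 = 0.202.
Head is higher in the deep piezometer, so vertical flow is upward (discharge condition).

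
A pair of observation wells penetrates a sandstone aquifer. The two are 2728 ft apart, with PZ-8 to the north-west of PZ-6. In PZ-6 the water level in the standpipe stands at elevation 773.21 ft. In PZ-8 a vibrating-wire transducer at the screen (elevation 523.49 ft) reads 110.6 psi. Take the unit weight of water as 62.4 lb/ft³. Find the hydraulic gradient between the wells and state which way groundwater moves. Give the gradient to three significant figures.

i ≈ 0.00202; groundwater flows toward the south-east

Total head at PZ-6: h = 773.21 ft (water level in the piezometer is the total head).
Pressure head at PZ-8: ψ = 144·P/γ = 144 × 110.6 / 62.4 = 255.23 ft.
Total head at PZ-8: h = z + ψ = 523.49 + 255.23 = 778.72 ft.
Head difference: h(PZ-6) − h(PZ-8) = 773.21 − 778.72 = -5.51 ft.
Hydraulic gradient: i = |Δh| / L = 5.51 / 2728 = 0.00202.
Flow is from higher to lower head: from PZ-8 toward PZ-6, i.e. toward the south-east.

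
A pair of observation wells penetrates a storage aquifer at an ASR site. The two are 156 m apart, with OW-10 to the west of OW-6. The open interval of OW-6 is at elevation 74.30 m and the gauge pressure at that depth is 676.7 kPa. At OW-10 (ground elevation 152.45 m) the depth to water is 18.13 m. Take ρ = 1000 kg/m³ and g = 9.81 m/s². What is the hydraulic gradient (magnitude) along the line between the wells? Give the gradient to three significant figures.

Pressure head at OW-6: ψ = P/(ρg) = 676.7×1000 / (1000 × 9.81) = 68.98 m.
Total head at OW-6: h = z + ψ = 74.30 + 68.98 = 143.28 m.
Total head at OW-10: h = 152.45 − 18.13 = 134.32 m.
Head difference: h(OW-6) − h(OW-10) = 143.28 − 134.32 = 8.96 m.
Hydraulic gradient: i = |Δh| / L = 8.96 / 156 = 0.0574.

i ≈ 0.0574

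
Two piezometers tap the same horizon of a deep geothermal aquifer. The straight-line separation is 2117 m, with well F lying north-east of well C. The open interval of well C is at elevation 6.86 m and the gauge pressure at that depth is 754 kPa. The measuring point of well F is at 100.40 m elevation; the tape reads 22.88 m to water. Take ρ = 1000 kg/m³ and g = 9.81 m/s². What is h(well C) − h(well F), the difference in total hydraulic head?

Pressure head at well C: ψ = P/(ρg) = 754×1000 / (1000 × 9.81) = 76.86 m.
Total head at well C: h = z + ψ = 6.86 + 76.86 = 83.72 m.
Total head at well F: h = 100.40 − 22.88 = 77.52 m.
Head difference: h(well C) − h(well F) = 83.72 − 77.52 = 6.20 m.

Δh ≈ 6.20 m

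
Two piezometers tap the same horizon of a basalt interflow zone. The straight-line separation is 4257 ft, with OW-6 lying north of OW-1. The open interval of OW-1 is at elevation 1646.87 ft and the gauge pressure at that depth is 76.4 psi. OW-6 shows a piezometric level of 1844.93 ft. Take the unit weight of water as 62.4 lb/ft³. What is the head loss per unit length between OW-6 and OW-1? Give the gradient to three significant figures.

Pressure head at OW-1: ψ = 144·P/γ = 144 × 76.4 / 62.4 = 176.31 ft.
Total head at OW-1: h = z + ψ = 1646.87 + 176.31 = 1823.18 ft.
Total head at OW-6: h = 1844.93 ft (water level in the piezometer is the total head).
Head difference: h(OW-1) − h(OW-6) = 1823.18 − 1844.93 = -21.75 ft.
Hydraulic gradient: i = |Δh| / L = 21.75 / 4257 = 0.00511.

i ≈ 0.00511 ft/ft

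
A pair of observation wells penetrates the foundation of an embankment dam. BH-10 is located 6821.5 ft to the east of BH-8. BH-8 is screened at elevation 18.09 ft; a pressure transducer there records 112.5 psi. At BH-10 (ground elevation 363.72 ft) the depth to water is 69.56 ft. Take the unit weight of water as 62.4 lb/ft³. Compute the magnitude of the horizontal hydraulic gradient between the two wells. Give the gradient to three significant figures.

Pressure head at BH-8: ψ = 144·P/γ = 144 × 112.5 / 62.4 = 259.62 ft.
Total head at BH-8: h = z + ψ = 18.09 + 259.62 = 277.71 ft.
Total head at BH-10: h = 363.72 − 69.56 = 294.16 ft.
Head difference: h(BH-8) − h(BH-10) = 277.71 − 294.16 = -16.45 ft.
Hydraulic gradient: i = |Δh| / L = 16.45 / 6821.5 = 0.00241.

i ≈ 0.00241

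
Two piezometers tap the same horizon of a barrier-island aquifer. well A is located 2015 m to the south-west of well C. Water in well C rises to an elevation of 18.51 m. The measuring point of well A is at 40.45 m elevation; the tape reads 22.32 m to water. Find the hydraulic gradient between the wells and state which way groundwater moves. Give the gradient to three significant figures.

Total head at well C: h = 18.51 m (water level in the piezometer is the total head).
Total head at well A: h = 40.45 − 22.32 = 18.13 m.
Head difference: h(well C) − h(well A) = 18.51 − 18.13 = 0.38 m.
Hydraulic gradient: i = |Δh| / L = 0.38 / 2015 = 0.000189.
Flow is from higher to lower head: from well C toward well A, i.e. toward the south-west.

i ≈ 0.000189; groundwater flows toward the south-west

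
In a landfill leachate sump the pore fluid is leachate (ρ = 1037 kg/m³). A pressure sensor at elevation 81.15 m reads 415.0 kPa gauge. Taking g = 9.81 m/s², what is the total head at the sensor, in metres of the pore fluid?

h ≈ 121.94 m

ψ = P/(ρg) = 415.0×1000 / (1037 × 9.81) = 40.79 m.
h = z + ψ = 81.15 + 40.79 = 121.94 m.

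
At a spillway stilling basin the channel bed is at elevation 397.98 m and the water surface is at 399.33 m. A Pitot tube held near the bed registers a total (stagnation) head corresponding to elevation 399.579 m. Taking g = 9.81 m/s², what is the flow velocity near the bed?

Near the bed, under hydrostatic conditions, the piezometric head (z + ψ) equals the free-surface elevation, 399.33 m.
Velocity head = total − piezometric = 399.579 − 399.33 = 0.249 m.
v = √(2g·h_v) = √(2 × 9.81 × 0.249) = 2.21 m/s.

v ≈ 2.21 m/s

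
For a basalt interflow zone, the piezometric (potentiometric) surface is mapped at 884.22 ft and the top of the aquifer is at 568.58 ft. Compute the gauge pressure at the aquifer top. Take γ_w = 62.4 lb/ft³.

P ≈ 137 psi

Pressure head at the aquifer top: ψ = h − z = 884.22 − 568.58 = 315.64 ft.
P = γψ/144 = 62.4 × 315.64 / 144 = 137 psi.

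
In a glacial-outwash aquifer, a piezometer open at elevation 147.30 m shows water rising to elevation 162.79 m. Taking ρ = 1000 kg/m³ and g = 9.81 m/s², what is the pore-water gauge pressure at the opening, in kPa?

P ≈ 152 kPa

Pressure head ψ = h − z = 162.79 − 147.30 = 15.49 m.
P = ρgψ = 1000 × 9.81 × 15.49 = 151957 Pa ≈ 152 kPa.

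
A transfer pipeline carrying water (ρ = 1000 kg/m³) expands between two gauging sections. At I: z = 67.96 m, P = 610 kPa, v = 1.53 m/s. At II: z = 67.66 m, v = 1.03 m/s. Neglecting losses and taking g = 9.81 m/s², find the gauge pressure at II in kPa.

P₂ ≈ 614 kPa

Pressure head at I: ψ₁ = P₁/(ρg) = 610×1000 / (1000 × 9.81) = 62.18 m.
Velocity heads: v₁²/2g = 1.53²/19.62 = 0.119 m; v₂²/2g = 1.03²/19.62 = 0.054 m.
Total head H = z₁ + ψ₁ + v₁²/2g = 67.96 + 62.18 + 0.119 = 130.26 m.
ψ₂ = H − z₂ − v₂²/2g = 130.26 − 67.66 − 0.054 = 62.55 m.
P₂ = ρgψ₂ = 1000 × 9.81 × 62.55 ≈ 614 kPa.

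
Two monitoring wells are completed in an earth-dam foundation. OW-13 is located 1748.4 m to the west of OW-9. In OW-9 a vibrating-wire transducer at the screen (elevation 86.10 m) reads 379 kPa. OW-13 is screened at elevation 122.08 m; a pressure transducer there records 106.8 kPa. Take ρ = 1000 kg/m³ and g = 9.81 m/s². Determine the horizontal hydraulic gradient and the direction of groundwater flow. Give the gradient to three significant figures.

Pressure head at OW-9: ψ = P/(ρg) = 379×1000 / (1000 × 9.81) = 38.63 m.
Total head at OW-9: h = z + ψ = 86.10 + 38.63 = 124.73 m.
Pressure head at OW-13: ψ = P/(ρg) = 106.8×1000 / (1000 × 9.81) = 10.89 m.
Total head at OW-13: h = z + ψ = 122.08 + 10.89 = 132.97 m.
Head difference: h(OW-9) − h(OW-13) = 124.73 − 132.97 = -8.24 m.
Hydraulic gradient: i = |Δh| / L = 8.24 / 1748.4 = 0.00471.
Flow is from higher to lower head: from OW-13 toward OW-9, i.e. toward the east.

i ≈ 0.00471; groundwater flows toward the east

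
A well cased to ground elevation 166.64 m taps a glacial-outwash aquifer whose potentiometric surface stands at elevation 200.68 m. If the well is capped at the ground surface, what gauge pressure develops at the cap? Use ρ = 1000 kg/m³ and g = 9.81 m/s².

P ≈ 334 kPa

Head above the cap: Δh = 200.68 − 166.64 = 34.04 m.
P = ρgΔh = 1000 × 9.81 × 34.04 = 333932 Pa ≈ 334 kPa.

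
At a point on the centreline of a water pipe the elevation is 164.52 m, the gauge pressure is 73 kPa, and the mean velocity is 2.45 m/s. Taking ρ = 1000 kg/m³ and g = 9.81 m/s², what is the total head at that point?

h ≈ 172.27 m

Pressure head ψ = P/(ρg) = 73×1000 / (1000 × 9.81) = 7.44 m.
Velocity head = v²/(2g) = 2.45² / (2 × 9.81) = 0.306 m.
h = z + ψ + v²/(2g) = 164.52 + 7.44 + 0.306 = 172.27 m.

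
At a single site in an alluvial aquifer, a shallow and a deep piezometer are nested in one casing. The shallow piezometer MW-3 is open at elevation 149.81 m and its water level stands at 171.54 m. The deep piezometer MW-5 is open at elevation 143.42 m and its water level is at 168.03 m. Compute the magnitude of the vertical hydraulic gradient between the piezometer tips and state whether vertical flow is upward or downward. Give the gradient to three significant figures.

Total head at MW-3: h = 171.54 m (water level in the standpipe).
Total head at MW-5: h = 168.03 m.
Δh = h(MW-3) − h(MW-5) = 171.54 − 168.03 = 3.51 m.
Vertical separation Δz = 149.81 − 143.42 = 6.39 m.
|i_v| = |Δh| / Δz = 3.51 / 6.39 = 0.549.
Head is higher in the shallow piezometer, so vertical flow is downward (recharge condition).

|i_v| ≈ 0.549; vertical flow is downward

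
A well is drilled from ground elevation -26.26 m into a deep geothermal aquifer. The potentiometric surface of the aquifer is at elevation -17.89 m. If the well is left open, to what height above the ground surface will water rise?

≈ 8.37 m above ground

Water rises to the potentiometric surface, so the rise above ground = -17.89 − (-26.26) = 8.37 m.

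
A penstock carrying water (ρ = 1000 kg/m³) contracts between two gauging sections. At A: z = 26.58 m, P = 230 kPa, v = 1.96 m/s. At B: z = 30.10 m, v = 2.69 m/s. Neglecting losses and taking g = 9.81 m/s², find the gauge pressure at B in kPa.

P₂ ≈ 194 kPa

Pressure head at A: ψ₁ = P₁/(ρg) = 230×1000 / (1000 × 9.81) = 23.45 m.
Velocity heads: v₁²/2g = 1.96²/19.62 = 0.196 m; v₂²/2g = 2.69²/19.62 = 0.369 m.
Total head H = z₁ + ψ₁ + v₁²/2g = 26.58 + 23.45 + 0.196 = 50.23 m.
ψ₂ = H − z₂ − v₂²/2g = 50.23 − 30.10 − 0.369 = 19.76 m.
P₂ = ρgψ₂ = 1000 × 9.81 × 19.76 ≈ 194 kPa.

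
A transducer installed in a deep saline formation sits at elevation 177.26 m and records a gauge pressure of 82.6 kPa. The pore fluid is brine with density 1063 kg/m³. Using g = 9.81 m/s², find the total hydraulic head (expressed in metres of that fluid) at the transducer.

ψ = P/(ρg) = 82.6×1000 / (1063 × 9.81) = 7.92 m.
h = z + ψ = 177.26 + 7.92 = 185.18 m.

h ≈ 185.18 m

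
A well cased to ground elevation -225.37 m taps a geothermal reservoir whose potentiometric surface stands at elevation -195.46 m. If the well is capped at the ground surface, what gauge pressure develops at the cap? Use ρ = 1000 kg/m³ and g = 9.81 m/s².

P ≈ 293 kPa

Head above the cap: Δh = -195.46 − (-225.37) = 29.91 m.
P = ρgΔh = 1000 × 9.81 × 29.91 = 293417 Pa ≈ 293 kPa.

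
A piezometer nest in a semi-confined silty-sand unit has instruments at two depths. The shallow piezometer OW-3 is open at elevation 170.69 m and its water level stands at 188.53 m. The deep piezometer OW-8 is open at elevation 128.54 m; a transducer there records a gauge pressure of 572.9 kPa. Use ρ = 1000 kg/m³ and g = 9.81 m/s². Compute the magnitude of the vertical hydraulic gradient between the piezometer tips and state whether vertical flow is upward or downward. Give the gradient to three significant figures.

Total head at OW-3: h = 188.53 m (water level in the standpipe).
Pressure head at OW-8: ψ = P/(ρg) = 572.9×1000 / (1000 × 9.81) = 58.40 m.
Total head at OW-8: h = z + ψ = 128.54 + 58.40 = 186.94 m.
Δh = h(OW-3) − h(OW-8) = 188.53 − 186.94 = 1.59 m.
Vertical separation Δz = 170.69 − 128.54 = 42.15 m.
|i_v| = |Δh| / Δz = 1.59 / 42.15 = 0.0377.
Head is higher in the shallow piezometer, so vertical flow is downward (recharge condition).

|i_v| ≈ 0.0377; vertical flow is downward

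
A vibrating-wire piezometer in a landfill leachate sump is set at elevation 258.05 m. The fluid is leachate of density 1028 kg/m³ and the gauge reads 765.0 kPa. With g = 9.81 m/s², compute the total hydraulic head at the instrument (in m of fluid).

ψ = P/(ρg) = 765.0×1000 / (1028 × 9.81) = 75.86 m.
h = z + ψ = 258.05 + 75.86 = 333.91 m.

h ≈ 333.91 m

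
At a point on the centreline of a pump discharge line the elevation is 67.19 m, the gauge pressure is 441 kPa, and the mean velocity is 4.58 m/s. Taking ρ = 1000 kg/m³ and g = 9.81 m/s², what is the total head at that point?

Pressure head ψ = P/(ρg) = 441×1000 / (1000 × 9.81) = 44.95 m.
Velocity head = v²/(2g) = 4.58² / (2 × 9.81) = 1.069 m.
h = z + ψ + v²/(2g) = 67.19 + 44.95 + 1.069 = 113.21 m.

h ≈ 113.21 m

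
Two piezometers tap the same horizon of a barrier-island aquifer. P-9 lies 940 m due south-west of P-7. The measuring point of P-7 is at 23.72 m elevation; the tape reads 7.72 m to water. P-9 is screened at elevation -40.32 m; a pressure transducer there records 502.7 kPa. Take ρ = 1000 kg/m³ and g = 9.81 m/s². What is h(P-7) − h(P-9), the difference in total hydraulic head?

Δh ≈ 5.08 m

Total head at P-7: h = 23.72 − 7.72 = 16.00 m.
Pressure head at P-9: ψ = P/(ρg) = 502.7×1000 / (1000 × 9.81) = 51.24 m.
Total head at P-9: h = z + ψ = -40.32 + 51.24 = 10.92 m.
Head difference: h(P-7) − h(P-9) = 16.00 − 10.92 = 5.08 m.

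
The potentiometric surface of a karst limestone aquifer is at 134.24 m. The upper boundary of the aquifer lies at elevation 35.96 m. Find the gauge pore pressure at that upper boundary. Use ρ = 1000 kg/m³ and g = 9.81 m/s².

P ≈ 964 kPa

Pressure head at the aquifer top: ψ = h − z = 134.24 − 35.96 = 98.28 m.
P = ρgψ = 1000 × 9.81 × 98.28 = 964127 Pa ≈ 964 kPa.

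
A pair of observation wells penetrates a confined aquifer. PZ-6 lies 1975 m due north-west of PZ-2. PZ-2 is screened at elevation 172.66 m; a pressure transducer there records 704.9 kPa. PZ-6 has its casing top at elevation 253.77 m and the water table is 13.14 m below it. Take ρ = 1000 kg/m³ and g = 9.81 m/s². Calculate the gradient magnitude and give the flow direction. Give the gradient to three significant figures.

i ≈ 0.00197; groundwater flows toward the north-west

Pressure head at PZ-2: ψ = P/(ρg) = 704.9×1000 / (1000 × 9.81) = 71.86 m.
Total head at PZ-2: h = z + ψ = 172.66 + 71.86 = 244.52 m.
Total head at PZ-6: h = 253.77 − 13.14 = 240.63 m.
Head difference: h(PZ-2) − h(PZ-6) = 244.52 − 240.63 = 3.89 m.
Hydraulic gradient: i = |Δh| / L = 3.89 / 1975 = 0.00197.
Flow is from higher to lower head: from PZ-2 toward PZ-6, i.e. toward the north-west.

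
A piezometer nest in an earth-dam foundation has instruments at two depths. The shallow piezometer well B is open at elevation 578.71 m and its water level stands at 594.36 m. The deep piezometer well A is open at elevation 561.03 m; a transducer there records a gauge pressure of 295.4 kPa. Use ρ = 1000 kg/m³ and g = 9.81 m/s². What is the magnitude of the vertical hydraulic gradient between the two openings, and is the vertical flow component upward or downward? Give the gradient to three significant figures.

Total head at well B: h = 594.36 m (water level in the standpipe).
Pressure head at well A: ψ = P/(ρg) = 295.4×1000 / (1000 × 9.81) = 30.11 m.
Total head at well A: h = z + ψ = 561.03 + 30.11 = 591.14 m.
Δh = h(well B) − h(well A) = 594.36 − 591.14 = 3.22 m.
Vertical separation Δz = 578.71 − 561.03 = 17.68 m.
|i_v| = |Δh| / Δz = 3.22 / 17.68 = 0.182.
Head is higher in the shallow piezometer, so vertical flow is downward (recharge condition).

|i_v| ≈ 0.182; vertical flow is downward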